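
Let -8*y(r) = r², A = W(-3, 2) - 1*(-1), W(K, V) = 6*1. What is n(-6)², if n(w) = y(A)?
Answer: 2401/64 ≈ 37.516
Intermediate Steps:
W(K, V) = 6
A = 7 (A = 6 - 1*(-1) = 6 + 1 = 7)
y(r) = -r²/8
n(w) = -49/8 (n(w) = -⅛*7² = -⅛*49 = -49/8)
n(-6)² = (-49/8)² = 2401/64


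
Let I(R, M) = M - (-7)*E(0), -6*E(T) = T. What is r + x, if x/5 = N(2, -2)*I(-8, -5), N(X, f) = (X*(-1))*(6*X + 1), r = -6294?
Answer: -5644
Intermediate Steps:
E(T) = -T/6
I(R, M) = M (I(R, M) = M - (-7)*(-⅙*0) = M - (-7)*0 = M - 1*0 = M + 0 = M)
N(X, f) = -X*(1 + 6*X) (N(X, f) = (-X)*(1 + 6*X) = -X*(1 + 6*X))
x = 650 (x = 5*(-1*2*(1 + 6*2)*(-5)) = 5*(-1*2*(1 + 12)*(-5)) = 5*(-1*2*13*(-5)) = 5*(-26*(-5)) = 5*130 = 650)
r + x = -6294 + 650 = -5644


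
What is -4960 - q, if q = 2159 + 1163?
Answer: -8282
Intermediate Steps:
q = 3322
-4960 - q = -4960 - 1*3322 = -4960 - 3322 = -8282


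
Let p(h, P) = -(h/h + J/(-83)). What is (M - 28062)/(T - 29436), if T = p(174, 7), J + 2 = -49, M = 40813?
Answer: -1058333/2443322 ≈ -0.43315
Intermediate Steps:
J = -51 (J = -2 - 49 = -51)
p(h, P) = -134/83 (p(h, P) = -(h/h - 51/(-83)) = -(1 - 51*(-1/83)) = -(1 + 51/83) = -1*134/83 = -134/83)
T = -134/83 ≈ -1.6145
(M - 28062)/(T - 29436) = (40813 - 28062)/(-134/83 - 29436) = 12751/(-2443322/83) = 12751*(-83/2443322) = -1058333/2443322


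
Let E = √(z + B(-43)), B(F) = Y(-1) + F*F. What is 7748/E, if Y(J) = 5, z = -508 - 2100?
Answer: -298*I*√754/29 ≈ -282.17*I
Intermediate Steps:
z = -2608
B(F) = 5 + F² (B(F) = 5 + F*F = 5 + F²)
E = I*√754 (E = √(-2608 + (5 + (-43)²)) = √(-2608 + (5 + 1849)) = √(-2608 + 1854) = √(-754) = I*√754 ≈ 27.459*I)
7748/E = 7748/((I*√754)) = 7748*(-I*√754/754) = -298*I*√754/29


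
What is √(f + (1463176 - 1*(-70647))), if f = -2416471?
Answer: 6*I*√24518 ≈ 939.49*I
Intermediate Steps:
√(f + (1463176 - 1*(-70647))) = √(-2416471 + (1463176 - 1*(-70647))) = √(-2416471 + (1463176 + 70647)) = √(-2416471 + 1533823) = √(-882648) = 6*I*√24518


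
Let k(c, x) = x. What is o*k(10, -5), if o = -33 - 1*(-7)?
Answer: 130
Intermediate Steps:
o = -26 (o = -33 + 7 = -26)
o*k(10, -5) = -26*(-5) = 130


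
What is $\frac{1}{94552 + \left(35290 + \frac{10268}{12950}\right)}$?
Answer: $\frac{6475}{840732084} \approx 7.7016 \cdot 10^{-6}$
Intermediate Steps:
$\frac{1}{94552 + \left(35290 + \frac{10268}{12950}\right)} = \frac{1}{94552 + \left(35290 + 10268 \cdot \frac{1}{12950}\right)} = \frac{1}{94552 + \left(35290 + \frac{5134}{6475}\right)} = \frac{1}{94552 + \frac{228507884}{6475}} = \frac{1}{\frac{840732084}{6475}} = \frac{6475}{840732084}$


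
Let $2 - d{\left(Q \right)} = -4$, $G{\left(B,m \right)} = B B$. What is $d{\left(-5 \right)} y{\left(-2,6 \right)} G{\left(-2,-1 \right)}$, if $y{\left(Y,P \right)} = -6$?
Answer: $-144$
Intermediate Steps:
$G{\left(B,m \right)} = B^{2}$
$d{\left(Q \right)} = 6$ ($d{\left(Q \right)} = 2 - -4 = 2 + 4 = 6$)
$d{\left(-5 \right)} y{\left(-2,6 \right)} G{\left(-2,-1 \right)} = 6 \left(-6\right) \left(-2\right)^{2} = \left(-36\right) 4 = -144$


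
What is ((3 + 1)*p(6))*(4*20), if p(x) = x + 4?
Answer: 3200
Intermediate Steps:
p(x) = 4 + x
((3 + 1)*p(6))*(4*20) = ((3 + 1)*(4 + 6))*(4*20) = (4*10)*80 = 40*80 = 3200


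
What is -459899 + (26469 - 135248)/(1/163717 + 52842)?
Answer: -3978665553366328/8651133715 ≈ -4.5990e+5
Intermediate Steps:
-459899 + (26469 - 135248)/(1/163717 + 52842) = -459899 - 108779/(1/163717 + 52842) = -459899 - 108779/8651133715/163717 = -459899 - 108779*163717/8651133715 = -459899 - 17808971543/8651133715 = -3978665553366328/8651133715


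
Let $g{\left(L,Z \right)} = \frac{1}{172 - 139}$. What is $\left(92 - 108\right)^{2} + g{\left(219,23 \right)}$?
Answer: $\frac{8449}{33} \approx 256.03$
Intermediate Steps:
$g{\left(L,Z \right)} = \frac{1}{33}$ ($g{\left(L,Z \right)} = \frac{1}{172 - 139} = \frac{1}{33}$)
$\left(92 - 108\right)^{2} + g{\left(219,23 \right)} = \left(92 - 108\right)^{2} + \frac{1}{33} = \left(-16\right)^{2} + \frac{1}{33} = 256 + \frac{1}{33} = \frac{8449}{33}$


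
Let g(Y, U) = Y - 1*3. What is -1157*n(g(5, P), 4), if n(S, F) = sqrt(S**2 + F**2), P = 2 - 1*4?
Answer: -2314*sqrt(5) ≈ -5174.3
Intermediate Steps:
P = -2 (P = 2 - 4 = -2)
g(Y, U) = -3 + Y (g(Y, U) = Y - 3 = -3 + Y)
n(S, F) = sqrt(F**2 + S**2)
-1157*n(g(5, P), 4) = -1157*sqrt(4**2 + (-3 + 5)**2) = -1157*sqrt(16 + 2**2) = -1157*sqrt(16 + 4) = -2314*sqrt(5)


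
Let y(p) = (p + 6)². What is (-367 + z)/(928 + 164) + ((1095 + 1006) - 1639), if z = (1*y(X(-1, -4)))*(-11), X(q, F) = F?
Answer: 168031/364 ≈ 461.62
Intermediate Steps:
y(p) = (6 + p)²
z = -44 (z = (1*(6 - 4)²)*(-11) = (1*2²)*(-11) = (1*4)*(-11) = 4*(-11) = -44)
(-367 + z)/(928 + 164) + ((1095 + 1006) - 1639) = (-367 - 44)/(928 + 164) + ((1095 + 1006) - 1639) = -411/1092 + (2101 - 1639) = -411*1/1092 + 462 = -137/364 + 462 = 168031/364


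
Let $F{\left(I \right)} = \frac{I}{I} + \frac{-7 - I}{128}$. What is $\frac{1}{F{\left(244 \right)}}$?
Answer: $- \frac{128}{123} \approx -1.0406$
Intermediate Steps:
$F{\left(I \right)} = \frac{121}{128} - \frac{I}{128}$ ($F{\left(I \right)} = 1 + \left(-7 - I\right) \frac{1}{128} = 1 - \left(\frac{7}{128} + \frac{I}{128}\right) = \frac{121}{128} - \frac{I}{128}$)
$\frac{1}{F{\left(244 \right)}} = \frac{1}{\frac{121}{128} - \frac{61}{32}} = \frac{1}{- \frac{123}{128}} = - \frac{128}{123}$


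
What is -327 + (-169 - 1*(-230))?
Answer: -266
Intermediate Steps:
-327 + (-169 - 1*(-230)) = -327 + (-169 + 230) = -327 + 61 = -266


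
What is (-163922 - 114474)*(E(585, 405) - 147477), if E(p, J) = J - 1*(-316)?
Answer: 40856283376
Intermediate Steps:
E(p, J) = 316 + J (E(p, J) = J + 316 = 316 + J)
(-163922 - 114474)*(E(585, 405) - 147477) = (-163922 - 114474)*((316 + 405) - 147477) = -278396*(721 - 147477) = -278396*(-146756) = 40856283376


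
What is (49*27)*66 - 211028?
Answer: -123710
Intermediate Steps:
(49*27)*66 - 211028 = 1323*66 - 211028 = 87318 - 211028 = -123710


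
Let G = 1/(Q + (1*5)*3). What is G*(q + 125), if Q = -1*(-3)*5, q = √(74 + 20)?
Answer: 25/6 + √94/30 ≈ 4.4898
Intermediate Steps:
q = √94 ≈ 9.6954
Q = 15 (Q = 3*5 = 15)
G = 1/30 (G = 1/(15 + (1*5)*3) = 1/(15 + 5*3) = 1/(15 + 15) = 1/30 ≈ 0.033333)
G*(q + 125) = (√94 + 125)/30 = (125 + √94)/30 = 25/6 + √94/30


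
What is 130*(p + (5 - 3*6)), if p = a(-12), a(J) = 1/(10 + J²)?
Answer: -130065/77 ≈ -1689.2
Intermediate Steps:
p = 1/154 (p = 1/(10 + (-12)²) = 1/(10 + 144) = 1/154 ≈ 0.0064935)
130*(p + (5 - 3*6)) = 130*(1/154 + (5 - 3*6)) = 130*(1/154 + (5 - 18)) = 130*(1/154 - 13) = 130*(-2001/154) = -130065/77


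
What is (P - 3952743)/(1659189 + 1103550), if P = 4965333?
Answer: 112510/306971 ≈ 0.36652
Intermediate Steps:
(P - 3952743)/(1659189 + 1103550) = (4965333 - 3952743)/(1659189 + 1103550) = 1012590/2762739 = 1012590*(1/2762739) = 112510/306971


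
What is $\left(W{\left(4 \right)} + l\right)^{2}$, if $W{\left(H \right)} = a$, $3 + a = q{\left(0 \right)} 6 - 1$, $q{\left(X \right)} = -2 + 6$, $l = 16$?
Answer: $1296$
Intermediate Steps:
$q{\left(X \right)} = 4$
$a = 20$ ($a = -3 + \left(4 \cdot 6 - 1\right) = -3 + \left(24 - 1\right) = -3 + 23 = 20$)
$W{\left(H \right)} = 20$
$\left(W{\left(4 \right)} + l\right)^{2} = \left(20 + 16\right)^{2} = 36^{2} = 1296$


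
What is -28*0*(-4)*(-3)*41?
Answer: 0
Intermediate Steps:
-28*0*(-4)*(-3)*41 = -0*(-3)*41 = -28*0*41 = 0*41 = 0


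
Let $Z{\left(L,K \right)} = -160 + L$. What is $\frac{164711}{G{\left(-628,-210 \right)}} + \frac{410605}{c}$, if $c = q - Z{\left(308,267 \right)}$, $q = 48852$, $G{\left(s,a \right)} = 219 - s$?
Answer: $\frac{8369866979}{41252288} \approx 202.89$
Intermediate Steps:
$c = 48704$ ($c = 48852 - \left(-160 + 308\right) = 48852 - 148 = 48704$)
$\frac{164711}{G{\left(-628,-210 \right)}} + \frac{410605}{c} = \frac{164711}{219 - -628} + \frac{410605}{48704} = \frac{164711}{219 + 628} + 410605 \cdot \frac{1}{48704} = \frac{164711}{847} + \frac{410605}{48704} = \frac{8369866979}{41252288}$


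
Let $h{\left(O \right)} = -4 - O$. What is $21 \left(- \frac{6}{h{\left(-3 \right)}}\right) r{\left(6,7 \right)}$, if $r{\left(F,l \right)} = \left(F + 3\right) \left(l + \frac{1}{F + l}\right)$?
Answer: $\frac{104328}{13} \approx 8025.2$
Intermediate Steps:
$r{\left(F,l \right)} = \left(3 + F\right) \left(l + \frac{1}{F + l}\right)$
$21 \left(- \frac{6}{h{\left(-3 \right)}}\right) r{\left(6,7 \right)} = 21 \left(- \frac{6}{-4 - -3}\right) \frac{3 + 6 + 3 \cdot 7^{2} + 6 \cdot 7^{2} + 7 \cdot 6^{2} + 3 \cdot 6 \cdot 7}{6 + 7} = 21 \left(- \frac{6}{-4 + 3}\right) \frac{3 + 6 + 3 \cdot 49 + 6 \cdot 49 + 7 \cdot 36 + 126}{13} = 21 \left(- \frac{6}{-1}\right) \frac{3 + 6 + 147 + 294 + 252 + 126}{13} = 21 \left(\left(-6\right) \left(-1\right)\right) \frac{1}{13} \cdot 828 = 21 \cdot 6 \cdot \frac{828}{13} = 126 \cdot \frac{828}{13} = \frac{104328}{13}$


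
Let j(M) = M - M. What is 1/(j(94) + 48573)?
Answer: 1/48573 ≈ 2.0588e-5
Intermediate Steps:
j(M) = 0
1/(j(94) + 48573) = 1/(0 + 48573) = 1/48573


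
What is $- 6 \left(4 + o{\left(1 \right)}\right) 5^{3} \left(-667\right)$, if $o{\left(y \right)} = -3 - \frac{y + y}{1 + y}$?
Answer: $0$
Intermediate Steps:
$o{\left(y \right)} = -3 - \frac{2 y}{1 + y}$
$- 6 \left(4 + o{\left(1 \right)}\right) 5^{3} \left(-667\right) = - 6 \left(4 + \frac{-3 - 5}{1 + 1}\right) 5^{3} \left(-667\right) = - 6 \left(4 + \frac{-3 - 5}{2}\right) 125 \left(-667\right) = - 6 \left(4 + \frac{1}{2} \left(-8\right)\right) 125 \left(-667\right) = - 6 \left(4 - 4\right) 125 \left(-667\right) = \left(-6\right) 0 \cdot 125 \left(-667\right) = 0 \cdot 125 \left(-667\right) = 0 \left(-667\right) = 0$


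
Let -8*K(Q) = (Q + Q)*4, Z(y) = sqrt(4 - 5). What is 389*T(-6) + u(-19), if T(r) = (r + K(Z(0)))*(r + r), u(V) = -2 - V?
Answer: 28025 + 4668*I ≈ 28025.0 + 4668.0*I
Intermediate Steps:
Z(y) = I (Z(y) = sqrt(-1) = I)
K(Q) = -Q (K(Q) = -(Q + Q)*4/8 = -2*Q*4/8 = -Q)
T(r) = 2*r*(r - I) (T(r) = (r - I)*(r + r) = (r - I)*(2*r) = 2*r*(r - I))
389*T(-6) + u(-19) = 389*(2*(-6)*(-6 - I)) + (-2 - 1*(-19)) = 389*(72 + 12*I) + (-2 + 19) = (28008 + 4668*I) + 17 = 28025 + 4668*I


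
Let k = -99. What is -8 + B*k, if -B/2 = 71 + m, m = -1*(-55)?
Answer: 24940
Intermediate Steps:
m = 55
B = -252 (B = -2*(71 + 55) = -2*126 = -252)
-8 + B*k = -8 - 252*(-99) = -8 + 24948 = 24940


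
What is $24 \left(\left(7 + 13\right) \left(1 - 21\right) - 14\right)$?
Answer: $-9936$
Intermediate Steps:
$24 \left(\left(7 + 13\right) \left(1 - 21\right) - 14\right) = 24 \left(20 \left(-20\right) - 14\right) = 24 \left(-400 - 14\right) = 24 \left(-414\right) = -9936$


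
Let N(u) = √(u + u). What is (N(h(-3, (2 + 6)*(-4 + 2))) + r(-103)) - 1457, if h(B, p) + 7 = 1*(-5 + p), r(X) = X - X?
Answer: -1457 + 2*I*√14 ≈ -1457.0 + 7.4833*I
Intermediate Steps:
r(X) = 0
h(B, p) = -12 + p (h(B, p) = -7 + 1*(-5 + p) = -7 + (-5 + p) = -12 + p)
N(u) = √2*√u (N(u) = √(2*u) = √2*√u)
(N(h(-3, (2 + 6)*(-4 + 2))) + r(-103)) - 1457 = (√2*√(-12 + (2 + 6)*(-4 + 2)) + 0) - 1457 = (√2*√(-12 + 8*(-2)) + 0) - 1457 = (√2*√(-12 - 16) + 0) - 1457 = (√2*√(-28) + 0) - 1457 = (√2*(2*I*√7) + 0) - 1457 = (2*I*√14 + 0) - 1457 = 2*I*√14 - 1457 = -1457 + 2*I*√14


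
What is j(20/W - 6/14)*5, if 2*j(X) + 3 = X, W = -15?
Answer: -250/21 ≈ -11.905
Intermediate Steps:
j(X) = -3/2 + X/2
j(20/W - 6/14)*5 = (-3/2 + (20/(-15) - 6/14)/2)*5 = (-3/2 + (20*(-1/15) - 6*1/14)/2)*5 = (-3/2 + (-4/3 - 3/7)/2)*5 = (-3/2 + (½)*(-37/21))*5 = (-3/2 - 37/42)*5 = -50/21*5 = -250/21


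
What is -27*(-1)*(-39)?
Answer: -1053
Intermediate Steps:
-27*(-1)*(-39) = 27*(-39) = -1053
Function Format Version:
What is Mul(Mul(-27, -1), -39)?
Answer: -1053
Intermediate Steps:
Mul(Mul(-27, -1), -39) = Mul(27, -39) = -1053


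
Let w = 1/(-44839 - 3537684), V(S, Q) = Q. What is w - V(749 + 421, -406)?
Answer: 1454504337/3582523 ≈ 406.00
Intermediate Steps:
w = -1/3582523 (w = 1/(-3582523) = -1/3582523 ≈ -2.7913e-7)
w - V(749 + 421, -406) = -1/3582523 - 1*(-406) = -1/3582523 + 406 = 1454504337/3582523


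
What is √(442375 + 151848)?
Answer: 7*√12127 ≈ 770.86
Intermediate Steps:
√(442375 + 151848) = √594223 = 7*√12127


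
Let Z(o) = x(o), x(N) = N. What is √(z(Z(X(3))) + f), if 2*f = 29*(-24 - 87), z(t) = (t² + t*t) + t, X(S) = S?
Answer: 3*I*√706/2 ≈ 39.856*I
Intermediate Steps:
Z(o) = o
z(t) = t + 2*t² (z(t) = (t² + t²) + t = 2*t² + t = t + 2*t²)
f = -3219/2 (f = (29*(-24 - 87))/2 = (29*(-111))/2 = (½)*(-3219) = -3219/2 ≈ -1609.5)
√(z(Z(X(3))) + f) = √(3*(1 + 2*3) - 3219/2) = √(3*(1 + 6) - 3219/2) = √(3*7 - 3219/2) = √(21 - 3219/2) = √(-3177/2) = 3*I*√706/2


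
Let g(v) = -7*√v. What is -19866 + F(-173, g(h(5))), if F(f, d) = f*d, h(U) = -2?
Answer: -19866 + 1211*I*√2 ≈ -19866.0 + 1712.6*I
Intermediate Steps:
F(f, d) = d*f
-19866 + F(-173, g(h(5))) = -19866 - 7*I*√2*(-173) = -19866 + 1211*I*√2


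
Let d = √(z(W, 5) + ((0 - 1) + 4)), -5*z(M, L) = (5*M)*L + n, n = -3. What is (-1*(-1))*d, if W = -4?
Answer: √590/5 ≈ 4.8580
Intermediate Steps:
z(M, L) = ⅗ - L*M (z(M, L) = -((5*M)*L - 3)/5 = -(5*L*M - 3)/5 = -(-3 + 5*L*M)/5 = ⅗ - L*M)
d = √590/5 (d = √((⅗ - 1*5*(-4)) + ((0 - 1) + 4)) = √((⅗ + 20) + (-1 + 4)) = √(103/5 + 3) = √(118/5) = √590/5 ≈ 4.8580)
(-1*(-1))*d = (-1*(-1))*(√590/5) = 1*(√590/5) = √590/5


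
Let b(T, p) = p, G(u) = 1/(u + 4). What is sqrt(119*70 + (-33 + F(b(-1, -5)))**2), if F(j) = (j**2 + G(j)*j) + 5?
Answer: 3*sqrt(926) ≈ 91.291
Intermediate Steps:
G(u) = 1/(4 + u)
F(j) = 5 + j**2 + j/(4 + j) (F(j) = (j**2 + j/(4 + j)) + 5 = 5 + j**2 + j/(4 + j))
sqrt(119*70 + (-33 + F(b(-1, -5)))**2) = sqrt(119*70 + (-33 + (-5 + (4 - 5)*(5 + (-5)**2))/(4 - 5))**2) = sqrt(8330 + (-33 + (-5 - (5 + 25))/(-1))**2) = sqrt(8330 + (-33 - (-5 - 1*30))**2) = sqrt(8330 + (-33 - (-5 - 30))**2) = sqrt(8330 + (-33 - 1*(-35))**2) = sqrt(8330 + (-33 + 35)**2) = sqrt(8330 + 2**2) = sqrt(8330 + 4) = sqrt(8334) = 3*sqrt(926)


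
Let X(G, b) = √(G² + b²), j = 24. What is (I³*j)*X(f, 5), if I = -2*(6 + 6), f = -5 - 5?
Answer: -1658880*√5 ≈ -3.7094e+6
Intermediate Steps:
f = -10
I = -24 (I = -2*12 = -24)
(I³*j)*X(f, 5) = ((-24)³*24)*√((-10)² + 5²) = (-13824*24)*√(100 + 25) = -1658880*√5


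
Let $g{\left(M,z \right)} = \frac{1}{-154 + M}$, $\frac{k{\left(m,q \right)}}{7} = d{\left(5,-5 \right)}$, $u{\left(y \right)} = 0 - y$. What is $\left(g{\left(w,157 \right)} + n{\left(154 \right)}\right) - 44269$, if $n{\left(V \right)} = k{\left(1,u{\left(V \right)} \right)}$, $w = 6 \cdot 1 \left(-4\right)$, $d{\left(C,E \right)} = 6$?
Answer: $- \frac{7872407}{178} \approx -44227.0$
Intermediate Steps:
$u{\left(y \right)} = - y$
$w = -24$ ($w = 6 \left(-4\right) = -24$)
$k{\left(m,q \right)} = 42$ ($k{\left(m,q \right)} = 7 \cdot 6 = 42$)
$n{\left(V \right)} = 42$
$\left(g{\left(w,157 \right)} + n{\left(154 \right)}\right) - 44269 = \left(\frac{1}{-154 - 24} + 42\right) - 44269 = \left(\frac{1}{-178} + 42\right) - 44269 = \left(- \frac{1}{178} + 42\right) - 44269 = \frac{7475}{178} - 44269 = - \frac{7872407}{178}$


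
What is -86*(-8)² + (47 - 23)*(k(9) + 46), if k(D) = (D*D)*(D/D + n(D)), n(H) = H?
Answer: 15040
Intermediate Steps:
k(D) = D²*(1 + D) (k(D) = (D*D)*(D/D + D) = D²*(1 + D))
-86*(-8)² + (47 - 23)*(k(9) + 46) = -86*(-8)² + (47 - 23)*(9²*(1 + 9) + 46) = -86*64 + 24*(81*10 + 46) = -5504 + 24*(810 + 46) = -5504 + 24*856 = -5504 + 20544 = 15040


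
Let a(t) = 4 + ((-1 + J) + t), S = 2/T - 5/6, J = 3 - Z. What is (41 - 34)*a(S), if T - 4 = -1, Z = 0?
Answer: 245/6 ≈ 40.833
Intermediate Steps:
T = 3 (T = 4 - 1 = 3)
J = 3 (J = 3 - 1*0 = 3 + 0 = 3)
S = -1/6 (S = 2/3 - 5/6 = -1/6 ≈ -0.16667)
a(t) = 6 + t (a(t) = 4 + ((-1 + 3) + t) = 4 + (2 + t) = 6 + t)
(41 - 34)*a(S) = (41 - 34)*(6 - 1/6) = 7*(35/6) = 245/6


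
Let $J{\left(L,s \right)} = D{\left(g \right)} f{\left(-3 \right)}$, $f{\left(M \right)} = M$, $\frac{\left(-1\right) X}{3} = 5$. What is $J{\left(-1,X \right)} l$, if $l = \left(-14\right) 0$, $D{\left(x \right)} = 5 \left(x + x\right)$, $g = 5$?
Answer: $0$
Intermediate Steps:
$X = -15$ ($X = \left(-3\right) 5 = -15$)
$D{\left(x \right)} = 10 x$ ($D{\left(x \right)} = 5 \cdot 2 x = 10 x$)
$l = 0$
$J{\left(L,s \right)} = -150$ ($J{\left(L,s \right)} = 10 \cdot 5 \left(-3\right) = 50 \left(-3\right) = -150$)
$J{\left(-1,X \right)} l = \left(-150\right) 0 = 0$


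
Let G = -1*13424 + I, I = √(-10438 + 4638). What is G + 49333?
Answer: 35909 + 10*I*√58 ≈ 35909.0 + 76.158*I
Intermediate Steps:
I = 10*I*√58 (I = √(-5800) = 10*I*√58 ≈ 76.158*I)
G = -13424 + 10*I*√58 (G = -1*13424 + 10*I*√58 = -13424 + 10*I*√58 ≈ -13424.0 + 76.158*I)
G + 49333 = (-13424 + 10*I*√58) + 49333 = 35909 + 10*I*√58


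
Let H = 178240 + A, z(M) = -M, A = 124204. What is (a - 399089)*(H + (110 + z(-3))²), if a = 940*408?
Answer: -4907551197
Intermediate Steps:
a = 383520
H = 302444 (H = 178240 + 124204 = 302444)
(a - 399089)*(H + (110 + z(-3))²) = (383520 - 399089)*(302444 + (110 - 1*(-3))²) = -15569*(302444 + (110 + 3)²) = -15569*(302444 + 113²) = -15569*(302444 + 12769) = -15569*315213 = -4907551197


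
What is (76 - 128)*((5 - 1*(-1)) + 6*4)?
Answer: -1560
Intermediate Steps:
(76 - 128)*((5 - 1*(-1)) + 6*4) = -52*((5 + 1) + 24) = -52*(6 + 24) = -52*30 = -1560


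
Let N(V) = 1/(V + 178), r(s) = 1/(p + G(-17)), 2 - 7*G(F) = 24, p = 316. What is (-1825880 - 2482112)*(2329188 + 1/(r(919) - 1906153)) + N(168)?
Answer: -14492970290623461739538665/1444368371798 ≈ -1.0034e+13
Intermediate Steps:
G(F) = -22/7 (G(F) = 2/7 - ⅐*24 = 2/7 - 24/7 = -22/7)
r(s) = 7/2190 (r(s) = 1/(316 - 22/7) = 1/(2190/7) = 7/2190)
N(V) = 1/(178 + V)
(-1825880 - 2482112)*(2329188 + 1/(r(919) - 1906153)) + N(168) = (-1825880 - 2482112)*(2329188 + 1/(7/2190 - 1906153)) + 1/(178 + 168) = -4307992*(2329188 + 1/(-4174475063/2190)) + 1/346 = -4307992*(2329188 - 2190/4174475063) + 1/346 = -4307992*9723137223036654/4174475063 + 1/346 = -41887197371744121138768/4174475063 + 1/346 = -14492970290623461739538665/1444368371798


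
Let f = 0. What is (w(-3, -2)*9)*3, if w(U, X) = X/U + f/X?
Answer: 18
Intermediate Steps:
w(U, X) = X/U (w(U, X) = X/U + 0/X = X/U + 0 = X/U)
(w(-3, -2)*9)*3 = (-2/(-3)*9)*3 = (-2*(-1/3)*9)*3 = ((2/3)*9)*3 = 6*3 = 18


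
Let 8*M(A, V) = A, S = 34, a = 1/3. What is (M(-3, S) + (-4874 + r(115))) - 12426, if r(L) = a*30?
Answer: -138323/8 ≈ -17290.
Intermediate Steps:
a = 1/3 ≈ 0.33333
M(A, V) = A/8
r(L) = 10 (r(L) = (1/3)*30 = 10)
(M(-3, S) + (-4874 + r(115))) - 12426 = ((1/8)*(-3) + (-4874 + 10)) - 12426 = (-3/8 - 4864) - 12426 = -38915/8 - 12426 = -138323/8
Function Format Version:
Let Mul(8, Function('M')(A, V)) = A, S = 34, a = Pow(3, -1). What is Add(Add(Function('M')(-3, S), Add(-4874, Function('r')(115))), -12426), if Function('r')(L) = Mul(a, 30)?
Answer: Rational(-138323, 8) ≈ -17290.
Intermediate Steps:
a = Rational(1, 3) ≈ 0.33333
Function('M')(A, V) = Mul(Rational(1, 8), A)
Function('r')(L) = 10 (Function('r')(L) = Mul(Rational(1, 3), 30) = 10)
Add(Add(Function('M')(-3, S), Add(-4874, Function('r')(115))), -12426) = Add(Add(Mul(Rational(1, 8), -3), Add(-4874, 10)), -12426) = Add(Add(Rational(-3, 8), -4864), -12426) = Add(Rational(-38915, 8), -12426) = Rational(-138323, 8)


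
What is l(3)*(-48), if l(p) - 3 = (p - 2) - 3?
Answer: -48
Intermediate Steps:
l(p) = -2 + p (l(p) = 3 + ((p - 2) - 3) = 3 + ((-2 + p) - 3) = 3 + (-5 + p) = -2 + p)
l(3)*(-48) = (-2 + 3)*(-48) = 1*(-48) = -48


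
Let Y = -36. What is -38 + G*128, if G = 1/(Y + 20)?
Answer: -46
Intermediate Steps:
G = -1/16 (G = 1/(-36 + 20) = 1/(-16) = -1/16 ≈ -0.062500)
-38 + G*128 = -38 - 1/16*128 = -38 - 8 = -46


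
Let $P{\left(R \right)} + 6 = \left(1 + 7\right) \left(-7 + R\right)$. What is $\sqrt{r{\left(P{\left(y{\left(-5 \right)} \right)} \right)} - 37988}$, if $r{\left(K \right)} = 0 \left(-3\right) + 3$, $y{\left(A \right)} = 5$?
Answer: $i \sqrt{37985} \approx 194.9 i$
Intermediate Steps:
$P{\left(R \right)} = -62 + 8 R$ ($P{\left(R \right)} = -6 + \left(1 + 7\right) \left(-7 + R\right) = -6 + 8 \left(-7 + R\right) = -6 + \left(-56 + 8 R\right) = -62 + 8 R$)
$r{\left(K \right)} = 3$ ($r{\left(K \right)} = 0 + 3 = 3$)
$\sqrt{r{\left(P{\left(y{\left(-5 \right)} \right)} \right)} - 37988} = \sqrt{3 - 37988} = \sqrt{-37985} = i \sqrt{37985}$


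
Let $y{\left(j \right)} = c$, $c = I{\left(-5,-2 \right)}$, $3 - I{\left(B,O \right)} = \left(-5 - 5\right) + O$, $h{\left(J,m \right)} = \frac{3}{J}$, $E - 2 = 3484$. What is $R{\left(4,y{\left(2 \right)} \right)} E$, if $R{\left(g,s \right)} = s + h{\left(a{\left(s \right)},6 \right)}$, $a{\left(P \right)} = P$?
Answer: $\frac{264936}{5} \approx 52987.0$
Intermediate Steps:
$E = 3486$ ($E = 2 + 3484 = 3486$)
$I{\left(B,O \right)} = 13 - O$ ($I{\left(B,O \right)} = 3 - \left(\left(-5 - 5\right) + O\right) = 3 - \left(-10 + O\right) = 13 - O$)
$c = 15$ ($c = 13 - -2 = 13 + 2 = 15$)
$y{\left(j \right)} = 15$
$R{\left(g,s \right)} = s + \frac{3}{s}$
$R{\left(4,y{\left(2 \right)} \right)} E = \left(15 + \frac{3}{15}\right) 3486 = \left(15 + 3 \cdot \frac{1}{15}\right) 3486 = \left(15 + \frac{1}{5}\right) 3486 = \frac{76}{5} \cdot 3486 = \frac{264936}{5}$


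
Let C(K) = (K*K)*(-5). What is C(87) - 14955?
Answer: -52800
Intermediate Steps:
C(K) = -5*K² (C(K) = K²*(-5) = -5*K²)
C(87) - 14955 = -5*87² - 14955 = -5*7569 - 14955 = -37845 - 14955 = -52800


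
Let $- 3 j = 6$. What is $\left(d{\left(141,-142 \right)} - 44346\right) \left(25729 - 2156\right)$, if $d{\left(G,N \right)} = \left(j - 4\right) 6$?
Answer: $-1046216886$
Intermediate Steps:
$j = -2$ ($j = \left(- \frac{1}{3}\right) 6 = -2$)
$d{\left(G,N \right)} = -36$ ($d{\left(G,N \right)} = \left(-2 - 4\right) 6 = \left(-6\right) 6 = -36$)
$\left(d{\left(141,-142 \right)} - 44346\right) \left(25729 - 2156\right) = \left(-36 - 44346\right) \left(25729 - 2156\right) = \left(-44382\right) 23573 = -1046216886$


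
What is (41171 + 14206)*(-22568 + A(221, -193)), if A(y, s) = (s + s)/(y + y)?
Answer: -276205025817/221 ≈ -1.2498e+9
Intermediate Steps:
A(y, s) = s/y (A(y, s) = (2*s)/((2*y)) = (2*s)*(1/(2*y)) = s/y)
(41171 + 14206)*(-22568 + A(221, -193)) = (41171 + 14206)*(-22568 - 193/221) = 55377*(-22568 - 193*1/221) = 55377*(-22568 - 193/221) = 55377*(-4987721/221) = -276205025817/221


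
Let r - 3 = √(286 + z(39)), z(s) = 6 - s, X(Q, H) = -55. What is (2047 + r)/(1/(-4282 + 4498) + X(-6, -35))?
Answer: -442800/11879 - 216*√253/11879 ≈ -37.565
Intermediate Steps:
r = 3 + √253 (r = 3 + √(286 + (6 - 1*39)) = 3 + √(286 + (6 - 39)) = 3 + √(286 - 33) = 3 + √253 ≈ 18.906)
(2047 + r)/(1/(-4282 + 4498) + X(-6, -35)) = (2047 + (3 + √253))/(1/(-4282 + 4498) - 55) = (2050 + √253)/(1/216 - 55) = (2050 + √253)/(-11879/216) = (2050 + √253)*(-216/11879) = -442800/11879 - 216*√253/11879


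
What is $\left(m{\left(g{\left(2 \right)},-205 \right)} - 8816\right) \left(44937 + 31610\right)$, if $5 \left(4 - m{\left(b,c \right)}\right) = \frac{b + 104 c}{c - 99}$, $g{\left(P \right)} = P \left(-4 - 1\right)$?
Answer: $- \frac{102692163679}{152} \approx -6.7561 \cdot 10^{8}$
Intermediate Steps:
$g{\left(P \right)} = - 5 P$ ($g{\left(P \right)} = P \left(-5\right) = - 5 P$)
$m{\left(b,c \right)} = 4 - \frac{b + 104 c}{5 \left(-99 + c\right)}$ ($m{\left(b,c \right)} = 4 - \frac{\left(b + 104 c\right) \frac{1}{c - 99}}{5} = 4 - \frac{\left(b + 104 c\right) \frac{1}{-99 + c}}{5} = 4 - \frac{\frac{1}{-99 + c} \left(b + 104 c\right)}{5} = 4 - \frac{b + 104 c}{5 \left(-99 + c\right)}$)
$\left(m{\left(g{\left(2 \right)},-205 \right)} - 8816\right) \left(44937 + 31610\right) = \left(\frac{-1980 - \left(-5\right) 2 - -17220}{5 \left(-99 - 205\right)} - 8816\right) \left(44937 + 31610\right) = \left(\frac{-1980 - -10 + 17220}{5 \left(-304\right)} - 8816\right) 76547 = \left(\frac{1}{5} \left(- \frac{1}{304}\right) \left(-1980 + 10 + 17220\right) - 8816\right) 76547 = \left(\frac{1}{5} \left(- \frac{1}{304}\right) 15250 - 8816\right) 76547 = \left(- \frac{1525}{152} - 8816\right) 76547 = \left(- \frac{1341557}{152}\right) 76547 = - \frac{102692163679}{152}$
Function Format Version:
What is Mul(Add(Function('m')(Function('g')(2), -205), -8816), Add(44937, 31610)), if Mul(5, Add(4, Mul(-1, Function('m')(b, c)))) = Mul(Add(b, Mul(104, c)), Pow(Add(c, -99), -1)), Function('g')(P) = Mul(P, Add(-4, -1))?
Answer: Rational(-102692163679, 152) ≈ -6.7561e+8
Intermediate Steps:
Function('g')(P) = Mul(-5, P) (Function('g')(P) = Mul(P, -5) = Mul(-5, P))
Function('m')(b, c) = Add(4, Mul(Rational(-1, 5), Pow(Add(-99, c), -1), Add(b, Mul(104, c)))) (Function('m')(b, c) = Add(4, Mul(Rational(-1, 5), Mul(Add(b, Mul(104, c)), Pow(Add(c, -99), -1)))) = Add(4, Mul(Rational(-1, 5), Mul(Add(b, Mul(104, c)), Pow(Add(-99, c), -1)))) = Add(4, Mul(Rational(-1, 5), Mul(Pow(Add(-99, c), -1), Add(b, Mul(104, c))))) = Add(4, Mul(Rational(-1, 5), Pow(Add(-99, c), -1), Add(b, Mul(104, c)))))
Mul(Add(Function('m')(Function('g')(2), -205), -8816), Add(44937, 31610)) = Mul(Add(Mul(Rational(1, 5), Pow(Add(-99, -205), -1), Add(-1980, Mul(-1, Mul(-5, 2)), Mul(-84, -205))), -8816), Add(44937, 31610)) = Mul(Add(Mul(Rational(1, 5), Pow(-304, -1), Add(-1980, Mul(-1, -10), 17220)), -8816), 76547) = Mul(Add(Mul(Rational(1, 5), Rational(-1, 304), Add(-1980, 10, 17220)), -8816), 76547) = Mul(Add(Mul(Rational(1, 5), Rational(-1, 304), 15250), -8816), 76547) = Mul(Add(Rational(-1525, 152), -8816), 76547) = Mul(Rational(-1341557, 152), 76547) = Rational(-102692163679, 152)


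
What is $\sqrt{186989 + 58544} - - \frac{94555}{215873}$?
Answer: $\frac{94555}{215873} + \sqrt{245533} \approx 495.95$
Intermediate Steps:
$\sqrt{186989 + 58544} - - \frac{94555}{215873} = \sqrt{245533} - \left(-94555\right) \frac{1}{215873} = \sqrt{245533} - - \frac{94555}{215873} = \sqrt{245533} + \frac{94555}{215873} = \frac{94555}{215873} + \sqrt{245533}$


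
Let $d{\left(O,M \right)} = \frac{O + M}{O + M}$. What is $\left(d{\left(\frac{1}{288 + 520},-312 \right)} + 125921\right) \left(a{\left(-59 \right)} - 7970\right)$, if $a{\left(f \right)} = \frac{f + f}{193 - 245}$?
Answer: $- \frac{13043063721}{13} \approx -1.0033 \cdot 10^{9}$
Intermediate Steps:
$d{\left(O,M \right)} = 1$ ($d{\left(O,M \right)} = \frac{M + O}{M + O} = 1$)
$a{\left(f \right)} = - \frac{f}{26}$ ($a{\left(f \right)} = \frac{2 f}{-52} = 2 f \left(- \frac{1}{52}\right) = - \frac{f}{26}$)
$\left(d{\left(\frac{1}{288 + 520},-312 \right)} + 125921\right) \left(a{\left(-59 \right)} - 7970\right) = \left(1 + 125921\right) \left(\left(- \frac{1}{26}\right) \left(-59\right) - 7970\right) = 125922 \left(\frac{59}{26} - 7970\right) = 125922 \left(- \frac{207161}{26}\right) = - \frac{13043063721}{13}$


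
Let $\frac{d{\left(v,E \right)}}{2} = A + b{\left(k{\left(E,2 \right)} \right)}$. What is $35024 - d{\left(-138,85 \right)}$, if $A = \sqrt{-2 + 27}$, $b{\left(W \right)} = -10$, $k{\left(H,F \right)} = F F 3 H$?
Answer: $35034$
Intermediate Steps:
$k{\left(H,F \right)} = 3 H F^{2}$ ($k{\left(H,F \right)} = F^{2} \cdot 3 H = 3 F^{2} H = 3 H F^{2}$)
$A = 5$ ($A = \sqrt{25} = 5$)
$d{\left(v,E \right)} = -10$ ($d{\left(v,E \right)} = 2 \left(5 - 10\right) = 2 \left(-5\right) = -10$)
$35024 - d{\left(-138,85 \right)} = 35024 - -10 = 35024 + 10 = 35034$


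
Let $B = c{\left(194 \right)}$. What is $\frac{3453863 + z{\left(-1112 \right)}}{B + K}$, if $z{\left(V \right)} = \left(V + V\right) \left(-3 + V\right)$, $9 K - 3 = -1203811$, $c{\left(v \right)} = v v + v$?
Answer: $- \frac{53402607}{863338} \approx -61.856$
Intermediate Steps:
$c{\left(v \right)} = v + v^{2}$ ($c{\left(v \right)} = v^{2} + v = v + v^{2}$)
$K = - \frac{1203808}{9}$ ($K = \frac{1}{3} + \frac{1}{9} \left(-1203811\right) = \frac{1}{3} - \frac{1203811}{9} = - \frac{1203808}{9} \approx -1.3376 \cdot 10^{5}$)
$B = 37830$ ($B = 194 \left(1 + 194\right) = 194 \cdot 195 = 37830$)
$z{\left(V \right)} = 2 V \left(-3 + V\right)$
$\frac{3453863 + z{\left(-1112 \right)}}{B + K} = \frac{3453863 + 2 \left(-1112\right) \left(-3 - 1112\right)}{37830 - \frac{1203808}{9}} = \frac{3453863 + 2 \left(-1112\right) \left(-1115\right)}{- \frac{863338}{9}} = \left(3453863 + 2479760\right) \left(- \frac{9}{863338}\right) = 5933623 \left(- \frac{9}{863338}\right) = - \frac{53402607}{863338}$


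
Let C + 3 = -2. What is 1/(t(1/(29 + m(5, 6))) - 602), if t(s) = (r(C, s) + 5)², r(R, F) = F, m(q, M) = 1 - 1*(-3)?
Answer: -1089/628022 ≈ -0.0017340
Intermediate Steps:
C = -5 (C = -3 - 2 = -5)
m(q, M) = 4 (m(q, M) = 1 + 3 = 4)
t(s) = (5 + s)² (t(s) = (s + 5)² = (5 + s)²)
1/(t(1/(29 + m(5, 6))) - 602) = 1/((5 + 1/(29 + 4))² - 602) = 1/((5 + 1/33)² - 602) = 1/((166/33)² - 602) = 1/(27556/1089 - 602) = 1/(-628022/1089) = -1089/628022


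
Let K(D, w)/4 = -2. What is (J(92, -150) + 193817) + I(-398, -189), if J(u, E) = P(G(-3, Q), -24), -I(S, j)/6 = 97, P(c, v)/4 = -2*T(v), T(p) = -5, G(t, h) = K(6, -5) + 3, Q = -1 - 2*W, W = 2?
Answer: 193275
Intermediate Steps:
K(D, w) = -8 (K(D, w) = 4*(-2) = -8)
Q = -5 (Q = -1 - 2*2 = -1 - 4 = -5)
G(t, h) = -5 (G(t, h) = -8 + 3 = -5)
P(c, v) = 40 (P(c, v) = 4*(-2*(-5)) = 4*10 = 40)
I(S, j) = -582 (I(S, j) = -6*97 = -582)
J(u, E) = 40
(J(92, -150) + 193817) + I(-398, -189) = (40 + 193817) - 582 = 193857 - 582 = 193275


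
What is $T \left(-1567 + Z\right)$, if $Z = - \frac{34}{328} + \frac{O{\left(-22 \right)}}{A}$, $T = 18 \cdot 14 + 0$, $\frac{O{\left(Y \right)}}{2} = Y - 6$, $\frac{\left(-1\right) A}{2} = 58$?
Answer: $- \frac{469403487}{1189} \approx -3.9479 \cdot 10^{5}$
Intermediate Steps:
$A = -116$ ($A = \left(-2\right) 58 = -116$)
$O{\left(Y \right)} = -12 + 2 Y$ ($O{\left(Y \right)} = 2 \left(Y - 6\right) = 2 \left(-6 + Y\right) = -12 + 2 Y$)
$T = 252$ ($T = 252 + 0 = 252$)
$Z = \frac{1803}{4756}$ ($Z = - \frac{34}{328} + \frac{-12 + 2 \left(-22\right)}{-116} = \left(-34\right) \frac{1}{328} + \left(-12 - 44\right) \left(- \frac{1}{116}\right) = - \frac{17}{164} - - \frac{14}{29} = - \frac{17}{164} + \frac{14}{29} = \frac{1803}{4756} \approx 0.3791$)
$T \left(-1567 + Z\right) = 252 \left(-1567 + \frac{1803}{4756}\right) = 252 \left(- \frac{7450849}{4756}\right) = - \frac{469403487}{1189}$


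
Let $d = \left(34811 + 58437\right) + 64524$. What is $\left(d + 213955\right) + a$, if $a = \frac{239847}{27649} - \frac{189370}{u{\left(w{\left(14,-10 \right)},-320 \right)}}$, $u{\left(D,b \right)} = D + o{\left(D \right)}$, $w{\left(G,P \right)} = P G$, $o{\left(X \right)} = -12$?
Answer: $\frac{783755040485}{2101324} \approx 3.7298 \cdot 10^{5}$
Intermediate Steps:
$d = 157772$ ($d = 93248 + 64524 = 157772$)
$w{\left(G,P \right)} = G P$
$u{\left(D,b \right)} = -12 + D$ ($u{\left(D,b \right)} = D - 12 = -12 + D$)
$a = \frac{2636173937}{2101324}$ ($a = \frac{239847}{27649} - \frac{189370}{-12 + 14 \left(-10\right)} = 239847 \cdot \frac{1}{27649} - \frac{189370}{-12 - 140} = \frac{239847}{27649} - \frac{189370}{-152} = \frac{239847}{27649} - - \frac{94685}{76} = \frac{239847}{27649} + \frac{94685}{76} = \frac{2636173937}{2101324} \approx 1254.5$)
$\left(d + 213955\right) + a = \left(157772 + 213955\right) + \frac{2636173937}{2101324} = 371727 + \frac{2636173937}{2101324} = \frac{783755040485}{2101324}$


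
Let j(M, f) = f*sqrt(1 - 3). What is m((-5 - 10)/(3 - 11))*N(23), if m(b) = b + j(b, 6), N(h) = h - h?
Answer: 0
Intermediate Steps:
j(M, f) = I*f*sqrt(2) (j(M, f) = f*sqrt(-2) = f*(I*sqrt(2)) = I*f*sqrt(2))
N(h) = 0
m(b) = b + 6*I*sqrt(2) (m(b) = b + I*6*sqrt(2) = b + 6*I*sqrt(2))
m((-5 - 10)/(3 - 11))*N(23) = ((-5 - 10)/(3 - 11) + 6*I*sqrt(2))*0 = (-15/(-8) + 6*I*sqrt(2))*0 = (-15*(-1/8) + 6*I*sqrt(2))*0 = (15/8 + 6*I*sqrt(2))*0 = 0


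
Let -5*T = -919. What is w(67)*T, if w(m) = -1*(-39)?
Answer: 35841/5 ≈ 7168.2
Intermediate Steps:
w(m) = 39
T = 919/5 (T = -1/5*(-919) = 919/5 ≈ 183.80)
w(67)*T = 39*(919/5) = 35841/5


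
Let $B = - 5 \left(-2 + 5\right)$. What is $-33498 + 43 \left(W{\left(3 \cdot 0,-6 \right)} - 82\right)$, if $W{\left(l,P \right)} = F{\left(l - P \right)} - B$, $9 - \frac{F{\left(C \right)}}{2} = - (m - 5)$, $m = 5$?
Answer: $-35605$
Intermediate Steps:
$B = -15$ ($B = \left(-5\right) 3 = -15$)
$F{\left(C \right)} = 18$ ($F{\left(C \right)} = 18 - 2 \left(- (5 - 5)\right) = 18 - 2 \left(\left(-1\right) 0\right) = 18 - 0 = 18 + 0 = 18$)
$W{\left(l,P \right)} = 33$ ($W{\left(l,P \right)} = 18 - -15 = 18 + 15 = 33$)
$-33498 + 43 \left(W{\left(3 \cdot 0,-6 \right)} - 82\right) = -33498 + 43 \left(33 - 82\right) = -33498 + 43 \left(-49\right) = -33498 - 2107 = -35605$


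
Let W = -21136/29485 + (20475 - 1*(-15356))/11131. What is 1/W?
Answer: 328197535/821212219 ≈ 0.39965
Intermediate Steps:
W = 821212219/328197535 (W = -21136*1/29485 + (20475 + 15356)*(1/11131) = -21136/29485 + 35831*(1/11131) = -21136/29485 + 35831/11131 = 821212219/328197535 ≈ 2.5022)
1/W = 1/(821212219/328197535) = 328197535/821212219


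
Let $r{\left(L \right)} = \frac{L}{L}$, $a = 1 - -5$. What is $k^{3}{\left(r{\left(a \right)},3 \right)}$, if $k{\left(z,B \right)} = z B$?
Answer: $27$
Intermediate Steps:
$a = 6$ ($a = 1 + 5 = 6$)
$r{\left(L \right)} = 1$
$k{\left(z,B \right)} = B z$
$k^{3}{\left(r{\left(a \right)},3 \right)} = \left(3 \cdot 1\right)^{3} = 3^{3} = 27$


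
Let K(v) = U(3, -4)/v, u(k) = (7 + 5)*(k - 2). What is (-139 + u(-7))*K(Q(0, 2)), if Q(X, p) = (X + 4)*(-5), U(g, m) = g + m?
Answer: -247/20 ≈ -12.350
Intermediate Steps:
u(k) = -24 + 12*k (u(k) = 12*(-2 + k) = -24 + 12*k)
Q(X, p) = -20 - 5*X (Q(X, p) = (4 + X)*(-5) = -20 - 5*X)
K(v) = -1/v (K(v) = (3 - 4)/v = -1/v)
(-139 + u(-7))*K(Q(0, 2)) = (-139 + (-24 + 12*(-7)))*(-1/(-20 - 5*0)) = (-139 + (-24 - 84))*(-1/(-20 + 0)) = (-139 - 108)*(-1/(-20)) = -(-247)*(-1)/20 = -247*1/20 = -247/20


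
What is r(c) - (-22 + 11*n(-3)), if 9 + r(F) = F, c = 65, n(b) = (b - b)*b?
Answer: 78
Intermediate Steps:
n(b) = 0 (n(b) = 0*b = 0)
r(F) = -9 + F
r(c) - (-22 + 11*n(-3)) = (-9 + 65) - (-22 + 11*0) = 56 - (-22 + 0) = 56 - 1*(-22) = 56 + 22 = 78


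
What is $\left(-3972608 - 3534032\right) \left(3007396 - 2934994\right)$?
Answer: $-543495749280$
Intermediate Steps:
$\left(-3972608 - 3534032\right) \left(3007396 - 2934994\right) = \left(-7506640\right) 72402 = -543495749280$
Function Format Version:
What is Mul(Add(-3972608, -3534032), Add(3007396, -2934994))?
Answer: -543495749280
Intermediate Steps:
Mul(Add(-3972608, -3534032), Add(3007396, -2934994)) = Mul(-7506640, 72402) = -543495749280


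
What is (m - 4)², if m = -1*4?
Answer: 64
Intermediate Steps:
m = -4
(m - 4)² = (-4 - 4)² = (-8)² = 64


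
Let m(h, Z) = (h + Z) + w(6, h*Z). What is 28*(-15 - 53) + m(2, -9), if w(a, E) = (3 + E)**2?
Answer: -1686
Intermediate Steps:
m(h, Z) = Z + h + (3 + Z*h)**2 (m(h, Z) = (h + Z) + (3 + h*Z)**2 = (Z + h) + (3 + Z*h)**2 = Z + h + (3 + Z*h)**2)
28*(-15 - 53) + m(2, -9) = 28*(-15 - 53) + (-9 + 2 + (3 - 9*2)**2) = 28*(-68) + (-9 + 2 + (3 - 18)**2) = -1904 + (-9 + 2 + (-15)**2) = -1904 + (-9 + 2 + 225) = -1904 + 218 = -1686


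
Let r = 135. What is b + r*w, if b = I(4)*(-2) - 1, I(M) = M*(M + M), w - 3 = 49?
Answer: 6955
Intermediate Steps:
w = 52 (w = 3 + 49 = 52)
I(M) = 2*M² (I(M) = M*(2*M) = 2*M²)
b = -65 (b = (2*4²)*(-2) - 1 = (2*16)*(-2) - 1 = 32*(-2) - 1 = -64 - 1 = -65)
b + r*w = -65 + 135*52 = -65 + 7020 = 6955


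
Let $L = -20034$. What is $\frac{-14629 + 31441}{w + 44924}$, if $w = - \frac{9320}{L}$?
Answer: $\frac{42101451}{112502092} \approx 0.37423$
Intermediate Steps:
$w = \frac{4660}{10017}$ ($w = - \frac{9320}{-20034} = \left(-9320\right) \left(- \frac{1}{20034}\right) = \frac{4660}{10017} \approx 0.46521$)
$\frac{-14629 + 31441}{w + 44924} = \frac{-14629 + 31441}{\frac{4660}{10017} + 44924} = \frac{16812}{\frac{450008368}{10017}} = 16812 \cdot \frac{10017}{450008368} = \frac{42101451}{112502092}$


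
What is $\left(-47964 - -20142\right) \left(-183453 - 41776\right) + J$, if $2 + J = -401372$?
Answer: $6265919864$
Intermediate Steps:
$J = -401374$ ($J = -2 - 401372 = -401374$)
$\left(-47964 - -20142\right) \left(-183453 - 41776\right) + J = \left(-47964 - -20142\right) \left(-183453 - 41776\right) - 401374 = \left(-47964 + \left(-39110 + 59252\right)\right) \left(-225229\right) - 401374 = \left(-47964 + 20142\right) \left(-225229\right) - 401374 = \left(-27822\right) \left(-225229\right) - 401374 = 6266321238 - 401374 = 6265919864$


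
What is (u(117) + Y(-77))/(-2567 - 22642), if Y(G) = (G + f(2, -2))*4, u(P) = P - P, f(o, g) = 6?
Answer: 284/25209 ≈ 0.011266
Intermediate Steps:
u(P) = 0
Y(G) = 24 + 4*G (Y(G) = (G + 6)*4 = (6 + G)*4 = 24 + 4*G)
(u(117) + Y(-77))/(-2567 - 22642) = (0 + (24 + 4*(-77)))/(-2567 - 22642) = (0 + (24 - 308))/(-25209) = (0 - 284)*(-1/25209) = -284*(-1/25209) = 284/25209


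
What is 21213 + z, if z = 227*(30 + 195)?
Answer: 72288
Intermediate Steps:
z = 51075 (z = 227*225 = 51075)
21213 + z = 21213 + 51075 = 72288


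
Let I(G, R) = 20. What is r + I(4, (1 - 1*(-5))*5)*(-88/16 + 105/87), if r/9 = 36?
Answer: 6906/29 ≈ 238.14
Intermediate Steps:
r = 324 (r = 9*36 = 324)
r + I(4, (1 - 1*(-5))*5)*(-88/16 + 105/87) = 324 + 20*(-88/16 + 105/87) = 324 + 20*(-88*1/16 + 105*(1/87)) = 324 + 20*(-11/2 + 35/29) = 324 + 20*(-249/58) = 324 - 2490/29 = 6906/29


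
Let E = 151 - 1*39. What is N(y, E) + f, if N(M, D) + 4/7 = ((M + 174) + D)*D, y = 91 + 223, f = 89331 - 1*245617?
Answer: -623606/7 ≈ -89087.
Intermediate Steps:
f = -156286 (f = 89331 - 245617 = -156286)
y = 314
E = 112 (E = 151 - 39 = 112)
N(M, D) = -4/7 + D*(174 + D + M) (N(M, D) = -4/7 + ((M + 174) + D)*D = -4/7 + ((174 + M) + D)*D = -4/7 + (174 + D + M)*D = -4/7 + D*(174 + D + M))
N(y, E) + f = (-4/7 + 112² + 174*112 + 112*314) - 156286 = (-4/7 + 12544 + 19488 + 35168) - 156286 = 470396/7 - 156286 = -623606/7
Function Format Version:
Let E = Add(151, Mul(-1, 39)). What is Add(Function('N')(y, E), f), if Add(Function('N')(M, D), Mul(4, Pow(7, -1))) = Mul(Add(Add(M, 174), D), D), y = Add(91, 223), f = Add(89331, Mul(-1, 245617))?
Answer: Rational(-623606, 7) ≈ -89087.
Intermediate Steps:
f = -156286 (f = Add(89331, -245617) = -156286)
y = 314
E = 112 (E = Add(151, -39) = 112)
Function('N')(M, D) = Add(Rational(-4, 7), Mul(D, Add(174, D, M))) (Function('N')(M, D) = Add(Rational(-4, 7), Mul(Add(Add(M, 174), D), D)) = Add(Rational(-4, 7), Mul(Add(Add(174, M), D), D)) = Add(Rational(-4, 7), Mul(Add(174, D, M), D)) = Add(Rational(-4, 7), Mul(D, Add(174, D, M))))
Add(Function('N')(y, E), f) = Add(Add(Rational(-4, 7), Pow(112, 2), Mul(174, 112), Mul(112, 314)), -156286) = Add(Add(Rational(-4, 7), 12544, 19488, 35168), -156286) = Add(Rational(470396, 7), -156286) = Rational(-623606, 7)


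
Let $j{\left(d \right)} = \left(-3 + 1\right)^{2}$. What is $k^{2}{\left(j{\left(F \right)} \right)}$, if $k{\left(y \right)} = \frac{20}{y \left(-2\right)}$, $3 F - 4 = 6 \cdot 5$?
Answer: $\frac{25}{4} \approx 6.25$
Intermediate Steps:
$F = \frac{34}{3}$ ($F = \frac{4}{3} + \frac{6 \cdot 5}{3} = \frac{4}{3} + \frac{1}{3} \cdot 30 = \frac{4}{3} + 10 = \frac{34}{3} \approx 11.333$)
$j{\left(d \right)} = 4$ ($j{\left(d \right)} = \left(-2\right)^{2} = 4$)
$k{\left(y \right)} = - \frac{10}{y}$ ($k{\left(y \right)} = \frac{20}{\left(-2\right) y} = 20 \left(- \frac{1}{2 y}\right) = - \frac{10}{y}$)
$k^{2}{\left(j{\left(F \right)} \right)} = \left(- \frac{10}{4}\right)^{2} = \left(\left(-10\right) \frac{1}{4}\right)^{2} = \left(- \frac{5}{2}\right)^{2} = \frac{25}{4}$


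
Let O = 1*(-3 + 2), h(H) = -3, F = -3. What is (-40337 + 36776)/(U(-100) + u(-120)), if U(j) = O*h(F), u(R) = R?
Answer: 1187/39 ≈ 30.436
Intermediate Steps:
O = -1 (O = 1*(-1) = -1)
U(j) = 3 (U(j) = -1*(-3) = 3)
(-40337 + 36776)/(U(-100) + u(-120)) = (-40337 + 36776)/(3 - 120) = -3561/(-117) = -3561*(-1/117) = 1187/39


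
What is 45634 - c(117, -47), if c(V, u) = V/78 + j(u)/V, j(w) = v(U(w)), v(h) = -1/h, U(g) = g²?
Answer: 23587713047/516906 ≈ 45633.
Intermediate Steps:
j(w) = -1/w² (j(w) = -1/(w²) = -1/w²)
c(V, u) = V/78 - 1/(V*u²) (c(V, u) = V/78 + (-1/u²)/V = V*(1/78) - 1/(V*u²) = V/78 - 1/(V*u²))
45634 - c(117, -47) = 45634 - ((1/78)*117 - 1/(117*(-47)²)) = 45634 - (3/2 - 1*1/117*1/2209) = 45634 - (3/2 - 1/258453) = 45634 - 1*775357/516906 = 45634 - 775357/516906 = 23587713047/516906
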